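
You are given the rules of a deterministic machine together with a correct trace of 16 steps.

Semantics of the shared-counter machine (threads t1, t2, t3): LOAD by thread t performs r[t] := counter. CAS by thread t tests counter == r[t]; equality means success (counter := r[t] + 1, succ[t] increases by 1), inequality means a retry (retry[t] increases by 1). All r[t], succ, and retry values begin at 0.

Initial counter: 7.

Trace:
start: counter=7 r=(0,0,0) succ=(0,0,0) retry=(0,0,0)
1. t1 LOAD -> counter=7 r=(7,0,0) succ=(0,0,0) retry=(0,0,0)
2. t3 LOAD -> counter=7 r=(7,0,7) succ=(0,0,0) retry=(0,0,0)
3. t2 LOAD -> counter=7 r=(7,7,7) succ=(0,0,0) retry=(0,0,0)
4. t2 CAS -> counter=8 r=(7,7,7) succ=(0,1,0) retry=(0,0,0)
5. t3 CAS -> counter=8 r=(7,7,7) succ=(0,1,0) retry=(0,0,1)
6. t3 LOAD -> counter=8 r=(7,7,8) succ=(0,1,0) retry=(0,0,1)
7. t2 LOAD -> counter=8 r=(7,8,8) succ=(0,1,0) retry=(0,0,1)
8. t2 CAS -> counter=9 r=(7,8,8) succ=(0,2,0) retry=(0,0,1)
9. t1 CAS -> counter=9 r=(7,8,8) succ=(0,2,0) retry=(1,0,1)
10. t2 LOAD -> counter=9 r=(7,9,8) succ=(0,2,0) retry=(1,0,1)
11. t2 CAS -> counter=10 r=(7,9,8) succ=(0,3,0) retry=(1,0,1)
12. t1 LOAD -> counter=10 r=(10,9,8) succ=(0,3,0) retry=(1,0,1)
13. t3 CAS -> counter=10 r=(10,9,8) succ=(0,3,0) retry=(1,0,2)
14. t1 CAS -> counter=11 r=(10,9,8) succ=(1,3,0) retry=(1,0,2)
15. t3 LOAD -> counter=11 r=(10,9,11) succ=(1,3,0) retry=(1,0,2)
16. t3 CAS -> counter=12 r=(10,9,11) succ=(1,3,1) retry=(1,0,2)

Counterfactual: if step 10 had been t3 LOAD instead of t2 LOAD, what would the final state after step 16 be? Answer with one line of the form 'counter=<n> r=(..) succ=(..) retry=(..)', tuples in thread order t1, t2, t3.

(re-executing from step 10 with the substitution; state before step 10: counter=9 r=(7,8,8) succ=(0,2,0) retry=(1,0,1))
10. t3 LOAD -> counter=9 r=(7,8,9) succ=(0,2,0) retry=(1,0,1)
11. t2 CAS -> counter=9 r=(7,8,9) succ=(0,2,0) retry=(1,1,1)
12. t1 LOAD -> counter=9 r=(9,8,9) succ=(0,2,0) retry=(1,1,1)
13. t3 CAS -> counter=10 r=(9,8,9) succ=(0,2,1) retry=(1,1,1)
14. t1 CAS -> counter=10 r=(9,8,9) succ=(0,2,1) retry=(2,1,1)
15. t3 LOAD -> counter=10 r=(9,8,10) succ=(0,2,1) retry=(2,1,1)
16. t3 CAS -> counter=11 r=(9,8,10) succ=(0,2,2) retry=(2,1,1)

counter=11 r=(9,8,10) succ=(0,2,2) retry=(2,1,1)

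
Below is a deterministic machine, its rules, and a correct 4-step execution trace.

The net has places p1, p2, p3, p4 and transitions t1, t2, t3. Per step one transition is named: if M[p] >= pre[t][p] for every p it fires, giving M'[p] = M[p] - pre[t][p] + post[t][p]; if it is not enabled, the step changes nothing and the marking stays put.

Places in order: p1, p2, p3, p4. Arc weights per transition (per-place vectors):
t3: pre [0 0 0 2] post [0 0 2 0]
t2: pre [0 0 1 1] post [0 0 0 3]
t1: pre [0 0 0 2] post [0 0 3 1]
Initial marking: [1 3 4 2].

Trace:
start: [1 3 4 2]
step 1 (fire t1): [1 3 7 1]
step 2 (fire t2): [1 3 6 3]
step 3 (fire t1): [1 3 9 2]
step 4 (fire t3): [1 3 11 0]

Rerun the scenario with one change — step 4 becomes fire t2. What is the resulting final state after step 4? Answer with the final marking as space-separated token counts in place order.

(re-executing from step 4 with the substitution; state before step 4: [1 3 9 2])
step 4 (fire t2): [1 3 8 4]

1 3 8 4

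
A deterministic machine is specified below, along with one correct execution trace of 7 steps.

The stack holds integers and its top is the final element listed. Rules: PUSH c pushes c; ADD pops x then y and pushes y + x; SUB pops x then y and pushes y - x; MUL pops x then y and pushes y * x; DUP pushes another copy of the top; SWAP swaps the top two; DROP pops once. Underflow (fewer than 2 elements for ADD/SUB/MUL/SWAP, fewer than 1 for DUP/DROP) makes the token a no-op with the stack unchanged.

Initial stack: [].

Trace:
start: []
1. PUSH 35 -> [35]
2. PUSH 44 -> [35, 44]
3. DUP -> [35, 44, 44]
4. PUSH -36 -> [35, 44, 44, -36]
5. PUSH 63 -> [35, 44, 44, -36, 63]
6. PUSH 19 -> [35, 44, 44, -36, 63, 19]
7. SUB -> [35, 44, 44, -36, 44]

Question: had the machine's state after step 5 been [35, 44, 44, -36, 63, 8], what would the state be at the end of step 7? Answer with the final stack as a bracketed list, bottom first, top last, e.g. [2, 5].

state after step 5 := [35, 44, 44, -36, 63, 8]
6. PUSH 19 -> [35, 44, 44, -36, 63, 8, 19]
7. SUB -> [35, 44, 44, -36, 63, -11]

[35, 44, 44, -36, 63, -11]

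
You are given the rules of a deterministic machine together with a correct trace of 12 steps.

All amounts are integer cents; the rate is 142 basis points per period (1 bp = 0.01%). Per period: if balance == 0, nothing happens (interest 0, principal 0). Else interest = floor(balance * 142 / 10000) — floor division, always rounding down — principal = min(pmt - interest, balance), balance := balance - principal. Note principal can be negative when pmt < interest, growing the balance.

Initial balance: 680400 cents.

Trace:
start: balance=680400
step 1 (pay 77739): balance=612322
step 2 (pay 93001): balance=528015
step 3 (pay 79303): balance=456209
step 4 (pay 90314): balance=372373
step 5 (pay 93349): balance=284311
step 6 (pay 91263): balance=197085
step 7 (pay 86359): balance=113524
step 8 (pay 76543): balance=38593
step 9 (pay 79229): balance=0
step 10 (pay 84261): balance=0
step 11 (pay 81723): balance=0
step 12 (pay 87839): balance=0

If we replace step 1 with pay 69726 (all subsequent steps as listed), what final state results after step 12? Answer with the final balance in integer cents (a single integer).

(re-executing from step 1 with the substitution; state before step 1: balance=680400)
step 1 (pay 69726): balance=620335
step 2 (pay 93001): balance=536142
step 3 (pay 79303): balance=464452
step 4 (pay 90314): balance=380733
step 5 (pay 93349): balance=292790
step 6 (pay 91263): balance=205684
step 7 (pay 86359): balance=122245
step 8 (pay 76543): balance=47437
step 9 (pay 79229): balance=0
step 10 (pay 84261): balance=0
step 11 (pay 81723): balance=0
step 12 (pay 87839): balance=0

0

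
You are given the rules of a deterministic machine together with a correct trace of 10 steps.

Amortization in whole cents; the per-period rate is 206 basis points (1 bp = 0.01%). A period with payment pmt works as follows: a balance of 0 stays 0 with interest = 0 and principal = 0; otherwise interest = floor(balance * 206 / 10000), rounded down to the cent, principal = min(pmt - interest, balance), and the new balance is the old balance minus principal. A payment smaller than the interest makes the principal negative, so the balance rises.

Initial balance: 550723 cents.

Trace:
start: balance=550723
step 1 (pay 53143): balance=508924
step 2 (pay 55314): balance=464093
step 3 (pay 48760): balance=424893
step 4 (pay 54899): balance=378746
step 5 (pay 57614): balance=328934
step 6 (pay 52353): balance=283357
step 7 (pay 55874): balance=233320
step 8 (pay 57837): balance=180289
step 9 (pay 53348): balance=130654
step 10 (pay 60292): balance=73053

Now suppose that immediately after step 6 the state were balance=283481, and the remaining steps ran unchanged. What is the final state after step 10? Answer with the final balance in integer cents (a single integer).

73187

state after step 6 := balance=283481
step 7 (pay 55874): balance=233446
step 8 (pay 57837): balance=180417
step 9 (pay 53348): balance=130785
step 10 (pay 60292): balance=73187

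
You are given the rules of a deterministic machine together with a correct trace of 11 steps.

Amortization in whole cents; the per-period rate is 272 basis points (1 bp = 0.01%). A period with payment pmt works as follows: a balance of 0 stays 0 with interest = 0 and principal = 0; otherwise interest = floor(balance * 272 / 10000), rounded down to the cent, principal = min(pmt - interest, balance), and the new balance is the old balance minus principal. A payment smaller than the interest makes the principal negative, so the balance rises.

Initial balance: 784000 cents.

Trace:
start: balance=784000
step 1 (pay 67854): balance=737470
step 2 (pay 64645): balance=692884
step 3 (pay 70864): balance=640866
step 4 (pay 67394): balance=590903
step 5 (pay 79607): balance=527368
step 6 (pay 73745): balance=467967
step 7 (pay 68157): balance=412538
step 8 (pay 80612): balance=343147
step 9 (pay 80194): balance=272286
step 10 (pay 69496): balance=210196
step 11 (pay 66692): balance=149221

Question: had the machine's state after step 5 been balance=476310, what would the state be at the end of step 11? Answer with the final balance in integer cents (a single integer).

state after step 5 := balance=476310
step 6 (pay 73745): balance=415520
step 7 (pay 68157): balance=358665
step 8 (pay 80612): balance=287808
step 9 (pay 80194): balance=215442
step 10 (pay 69496): balance=151806
step 11 (pay 66692): balance=89243

89243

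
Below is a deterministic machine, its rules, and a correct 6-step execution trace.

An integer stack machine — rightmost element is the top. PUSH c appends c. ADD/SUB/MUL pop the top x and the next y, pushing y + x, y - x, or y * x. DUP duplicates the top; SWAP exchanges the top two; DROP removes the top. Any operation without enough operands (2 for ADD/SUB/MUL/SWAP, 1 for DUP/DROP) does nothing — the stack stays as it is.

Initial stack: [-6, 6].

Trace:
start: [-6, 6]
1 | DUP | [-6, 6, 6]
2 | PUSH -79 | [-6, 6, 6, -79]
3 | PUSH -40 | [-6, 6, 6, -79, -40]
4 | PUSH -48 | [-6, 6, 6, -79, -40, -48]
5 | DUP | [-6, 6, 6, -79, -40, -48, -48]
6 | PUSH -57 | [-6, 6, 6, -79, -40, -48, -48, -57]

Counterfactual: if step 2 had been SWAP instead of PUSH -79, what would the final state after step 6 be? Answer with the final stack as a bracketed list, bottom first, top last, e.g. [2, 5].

[-6, 6, 6, -40, -48, -48, -57]

(re-executing from step 2 with the substitution; state before step 2: [-6, 6, 6])
2 | SWAP | [-6, 6, 6]
3 | PUSH -40 | [-6, 6, 6, -40]
4 | PUSH -48 | [-6, 6, 6, -40, -48]
5 | DUP | [-6, 6, 6, -40, -48, -48]
6 | PUSH -57 | [-6, 6, 6, -40, -48, -48, -57]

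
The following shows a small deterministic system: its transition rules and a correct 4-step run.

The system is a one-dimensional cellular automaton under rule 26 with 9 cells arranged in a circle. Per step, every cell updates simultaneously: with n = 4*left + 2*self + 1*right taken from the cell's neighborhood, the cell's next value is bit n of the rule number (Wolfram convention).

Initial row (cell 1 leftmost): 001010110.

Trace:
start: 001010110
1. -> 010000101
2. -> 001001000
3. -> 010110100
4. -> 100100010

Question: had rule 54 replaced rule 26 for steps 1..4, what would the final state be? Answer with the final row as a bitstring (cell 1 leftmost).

111011100

(re-executing steps 1..4 under rule 54; state before step 1: 001010110)
1. -> 011111001
2. -> 100000111
3. -> 010001000
4. -> 111011100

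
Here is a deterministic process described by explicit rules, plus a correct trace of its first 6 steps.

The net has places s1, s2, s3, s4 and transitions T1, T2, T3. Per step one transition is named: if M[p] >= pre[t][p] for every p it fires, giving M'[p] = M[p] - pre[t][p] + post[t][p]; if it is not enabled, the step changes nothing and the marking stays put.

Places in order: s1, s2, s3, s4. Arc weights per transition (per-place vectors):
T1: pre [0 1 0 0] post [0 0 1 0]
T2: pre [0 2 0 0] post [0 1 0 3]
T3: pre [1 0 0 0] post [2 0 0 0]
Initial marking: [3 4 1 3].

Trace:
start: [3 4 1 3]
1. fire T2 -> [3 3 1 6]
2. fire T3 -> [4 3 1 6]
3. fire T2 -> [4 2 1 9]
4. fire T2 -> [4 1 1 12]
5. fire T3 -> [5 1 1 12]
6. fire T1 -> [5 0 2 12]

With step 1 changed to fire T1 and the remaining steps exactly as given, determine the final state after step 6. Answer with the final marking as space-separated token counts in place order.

(re-executing from step 1 with the substitution; state before step 1: [3 4 1 3])
1. fire T1 -> [3 3 2 3]
2. fire T3 -> [4 3 2 3]
3. fire T2 -> [4 2 2 6]
4. fire T2 -> [4 1 2 9]
5. fire T3 -> [5 1 2 9]
6. fire T1 -> [5 0 3 9]

5 0 3 9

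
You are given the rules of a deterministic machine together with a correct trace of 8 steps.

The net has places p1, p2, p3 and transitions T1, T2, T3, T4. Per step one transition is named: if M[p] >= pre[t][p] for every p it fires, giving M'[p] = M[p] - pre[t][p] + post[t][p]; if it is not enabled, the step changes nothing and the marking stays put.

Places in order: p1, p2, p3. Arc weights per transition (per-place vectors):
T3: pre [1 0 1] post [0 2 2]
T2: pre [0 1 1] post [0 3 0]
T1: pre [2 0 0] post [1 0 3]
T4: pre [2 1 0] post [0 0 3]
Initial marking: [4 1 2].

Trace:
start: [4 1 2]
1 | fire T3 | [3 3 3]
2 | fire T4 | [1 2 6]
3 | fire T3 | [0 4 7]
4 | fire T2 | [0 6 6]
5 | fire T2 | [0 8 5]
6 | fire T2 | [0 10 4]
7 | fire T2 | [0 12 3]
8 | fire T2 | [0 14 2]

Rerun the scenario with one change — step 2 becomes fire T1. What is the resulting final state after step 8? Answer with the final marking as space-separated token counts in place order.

1 15 2

(re-executing from step 2 with the substitution; state before step 2: [3 3 3])
2 | fire T1 | [2 3 6]
3 | fire T3 | [1 5 7]
4 | fire T2 | [1 7 6]
5 | fire T2 | [1 9 5]
6 | fire T2 | [1 11 4]
7 | fire T2 | [1 13 3]
8 | fire T2 | [1 15 2]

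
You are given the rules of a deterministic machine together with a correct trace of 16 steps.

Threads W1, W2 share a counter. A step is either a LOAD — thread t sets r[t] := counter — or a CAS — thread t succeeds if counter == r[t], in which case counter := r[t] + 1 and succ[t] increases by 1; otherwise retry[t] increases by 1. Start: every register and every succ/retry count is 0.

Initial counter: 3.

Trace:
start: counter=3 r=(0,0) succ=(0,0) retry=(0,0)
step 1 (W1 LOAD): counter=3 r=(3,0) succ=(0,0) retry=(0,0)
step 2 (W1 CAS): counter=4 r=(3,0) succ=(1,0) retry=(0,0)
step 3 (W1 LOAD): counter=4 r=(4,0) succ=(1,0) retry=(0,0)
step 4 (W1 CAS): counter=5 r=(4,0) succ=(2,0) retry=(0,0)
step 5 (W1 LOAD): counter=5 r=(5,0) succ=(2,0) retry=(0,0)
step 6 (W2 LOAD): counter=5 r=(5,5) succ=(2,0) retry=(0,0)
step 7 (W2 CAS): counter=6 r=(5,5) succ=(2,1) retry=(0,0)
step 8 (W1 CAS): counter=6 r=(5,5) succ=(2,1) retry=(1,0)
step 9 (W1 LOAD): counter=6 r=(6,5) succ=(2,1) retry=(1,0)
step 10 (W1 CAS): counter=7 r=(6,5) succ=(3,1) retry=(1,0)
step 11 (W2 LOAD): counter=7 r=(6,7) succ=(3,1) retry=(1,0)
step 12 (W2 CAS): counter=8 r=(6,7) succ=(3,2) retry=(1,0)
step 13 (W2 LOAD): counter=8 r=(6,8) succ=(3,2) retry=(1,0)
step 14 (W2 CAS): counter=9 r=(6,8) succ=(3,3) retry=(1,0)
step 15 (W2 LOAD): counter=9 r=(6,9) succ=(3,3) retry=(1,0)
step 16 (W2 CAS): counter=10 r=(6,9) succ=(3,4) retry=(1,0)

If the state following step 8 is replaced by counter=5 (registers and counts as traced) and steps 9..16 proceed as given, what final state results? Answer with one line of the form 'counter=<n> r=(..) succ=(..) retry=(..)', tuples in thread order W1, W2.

state after step 8 := counter=5 r=(5,5) succ=(2,1) retry=(1,0)
step 9 (W1 LOAD): counter=5 r=(5,5) succ=(2,1) retry=(1,0)
step 10 (W1 CAS): counter=6 r=(5,5) succ=(3,1) retry=(1,0)
step 11 (W2 LOAD): counter=6 r=(5,6) succ=(3,1) retry=(1,0)
step 12 (W2 CAS): counter=7 r=(5,6) succ=(3,2) retry=(1,0)
step 13 (W2 LOAD): counter=7 r=(5,7) succ=(3,2) retry=(1,0)
step 14 (W2 CAS): counter=8 r=(5,7) succ=(3,3) retry=(1,0)
step 15 (W2 LOAD): counter=8 r=(5,8) succ=(3,3) retry=(1,0)
step 16 (W2 CAS): counter=9 r=(5,8) succ=(3,4) retry=(1,0)

counter=9 r=(5,8) succ=(3,4) retry=(1,0)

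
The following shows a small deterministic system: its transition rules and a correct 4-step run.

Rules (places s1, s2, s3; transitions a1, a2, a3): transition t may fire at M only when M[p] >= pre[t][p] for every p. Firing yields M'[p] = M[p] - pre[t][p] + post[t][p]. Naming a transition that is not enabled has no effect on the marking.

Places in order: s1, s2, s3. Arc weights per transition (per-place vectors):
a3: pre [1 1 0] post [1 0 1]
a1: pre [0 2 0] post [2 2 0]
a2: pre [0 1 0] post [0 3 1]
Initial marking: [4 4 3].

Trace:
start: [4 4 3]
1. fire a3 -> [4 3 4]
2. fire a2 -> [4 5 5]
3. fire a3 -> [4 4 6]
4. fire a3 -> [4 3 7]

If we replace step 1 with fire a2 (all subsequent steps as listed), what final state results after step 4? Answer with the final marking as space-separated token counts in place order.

(re-executing from step 1 with the substitution; state before step 1: [4 4 3])
1. fire a2 -> [4 6 4]
2. fire a2 -> [4 8 5]
3. fire a3 -> [4 7 6]
4. fire a3 -> [4 6 7]

4 6 7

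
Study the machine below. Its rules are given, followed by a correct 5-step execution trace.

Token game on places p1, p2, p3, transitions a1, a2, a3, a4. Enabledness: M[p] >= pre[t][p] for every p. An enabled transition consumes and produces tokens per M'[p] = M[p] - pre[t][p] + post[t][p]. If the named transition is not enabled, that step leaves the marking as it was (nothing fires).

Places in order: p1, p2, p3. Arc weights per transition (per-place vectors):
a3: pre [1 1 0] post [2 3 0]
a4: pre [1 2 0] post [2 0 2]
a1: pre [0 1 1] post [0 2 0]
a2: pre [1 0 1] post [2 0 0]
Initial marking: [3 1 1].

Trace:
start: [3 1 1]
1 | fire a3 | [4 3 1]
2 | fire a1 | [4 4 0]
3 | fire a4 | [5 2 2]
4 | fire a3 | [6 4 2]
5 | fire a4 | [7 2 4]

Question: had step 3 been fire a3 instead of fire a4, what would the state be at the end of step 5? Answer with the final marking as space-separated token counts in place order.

(re-executing from step 3 with the substitution; state before step 3: [4 4 0])
3 | fire a3 | [5 6 0]
4 | fire a3 | [6 8 0]
5 | fire a4 | [7 6 2]

7 6 2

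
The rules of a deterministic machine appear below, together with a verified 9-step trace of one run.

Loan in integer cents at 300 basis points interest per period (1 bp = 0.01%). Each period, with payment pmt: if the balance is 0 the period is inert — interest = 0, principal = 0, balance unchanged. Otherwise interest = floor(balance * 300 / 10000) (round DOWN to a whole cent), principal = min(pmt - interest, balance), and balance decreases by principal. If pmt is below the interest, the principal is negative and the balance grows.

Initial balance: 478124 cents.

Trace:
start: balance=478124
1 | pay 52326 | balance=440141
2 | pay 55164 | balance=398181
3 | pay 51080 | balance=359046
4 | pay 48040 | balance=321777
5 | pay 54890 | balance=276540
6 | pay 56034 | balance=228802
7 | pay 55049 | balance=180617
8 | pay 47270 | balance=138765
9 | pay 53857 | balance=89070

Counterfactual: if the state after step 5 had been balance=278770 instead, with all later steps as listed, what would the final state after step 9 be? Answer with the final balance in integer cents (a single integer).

91580

state after step 5 := balance=278770
6 | pay 56034 | balance=231099
7 | pay 55049 | balance=182982
8 | pay 47270 | balance=141201
9 | pay 53857 | balance=91580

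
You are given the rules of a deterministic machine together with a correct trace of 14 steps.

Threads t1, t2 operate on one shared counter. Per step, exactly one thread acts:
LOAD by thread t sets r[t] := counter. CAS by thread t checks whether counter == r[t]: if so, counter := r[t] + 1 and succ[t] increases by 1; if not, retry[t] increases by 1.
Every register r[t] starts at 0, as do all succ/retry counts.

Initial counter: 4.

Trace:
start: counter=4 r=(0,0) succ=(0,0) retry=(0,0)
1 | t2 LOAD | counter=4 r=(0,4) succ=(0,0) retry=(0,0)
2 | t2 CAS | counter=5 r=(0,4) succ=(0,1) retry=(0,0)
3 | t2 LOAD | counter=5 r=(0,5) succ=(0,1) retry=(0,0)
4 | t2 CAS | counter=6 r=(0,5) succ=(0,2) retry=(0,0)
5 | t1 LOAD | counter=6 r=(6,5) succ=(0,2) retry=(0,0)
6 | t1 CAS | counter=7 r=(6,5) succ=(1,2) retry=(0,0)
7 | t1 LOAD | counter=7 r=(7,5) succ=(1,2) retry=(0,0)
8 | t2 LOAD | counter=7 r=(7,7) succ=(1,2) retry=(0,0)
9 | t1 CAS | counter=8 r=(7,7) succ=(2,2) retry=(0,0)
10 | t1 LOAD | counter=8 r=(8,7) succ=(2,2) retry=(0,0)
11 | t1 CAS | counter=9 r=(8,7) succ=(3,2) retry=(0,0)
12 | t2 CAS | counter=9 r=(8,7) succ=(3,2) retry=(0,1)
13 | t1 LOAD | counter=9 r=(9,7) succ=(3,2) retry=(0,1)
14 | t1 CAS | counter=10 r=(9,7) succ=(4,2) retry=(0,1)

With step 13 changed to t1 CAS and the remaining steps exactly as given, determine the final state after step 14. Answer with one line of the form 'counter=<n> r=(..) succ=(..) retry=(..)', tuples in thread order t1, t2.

counter=9 r=(8,7) succ=(3,2) retry=(2,1)

(re-executing from step 13 with the substitution; state before step 13: counter=9 r=(8,7) succ=(3,2) retry=(0,1))
13 | t1 CAS | counter=9 r=(8,7) succ=(3,2) retry=(1,1)
14 | t1 CAS | counter=9 r=(8,7) succ=(3,2) retry=(2,1)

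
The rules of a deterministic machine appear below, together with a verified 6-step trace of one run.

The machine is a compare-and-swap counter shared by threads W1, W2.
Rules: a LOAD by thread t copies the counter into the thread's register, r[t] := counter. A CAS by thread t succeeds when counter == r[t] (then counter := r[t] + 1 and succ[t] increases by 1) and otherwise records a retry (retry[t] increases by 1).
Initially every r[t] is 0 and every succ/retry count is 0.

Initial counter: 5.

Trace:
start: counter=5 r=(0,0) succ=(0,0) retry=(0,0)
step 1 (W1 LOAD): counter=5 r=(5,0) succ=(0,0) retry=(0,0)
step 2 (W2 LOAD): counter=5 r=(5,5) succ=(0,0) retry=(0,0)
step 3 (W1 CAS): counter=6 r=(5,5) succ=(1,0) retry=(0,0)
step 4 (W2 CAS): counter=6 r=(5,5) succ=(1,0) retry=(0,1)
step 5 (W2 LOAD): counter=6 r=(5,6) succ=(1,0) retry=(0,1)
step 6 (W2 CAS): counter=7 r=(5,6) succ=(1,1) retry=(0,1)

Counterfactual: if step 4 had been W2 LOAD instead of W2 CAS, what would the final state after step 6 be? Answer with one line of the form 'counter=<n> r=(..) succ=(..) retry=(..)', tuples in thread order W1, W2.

counter=7 r=(5,6) succ=(1,1) retry=(0,0)

(re-executing from step 4 with the substitution; state before step 4: counter=6 r=(5,5) succ=(1,0) retry=(0,0))
step 4 (W2 LOAD): counter=6 r=(5,6) succ=(1,0) retry=(0,0)
step 5 (W2 LOAD): counter=6 r=(5,6) succ=(1,0) retry=(0,0)
step 6 (W2 CAS): counter=7 r=(5,6) succ=(1,1) retry=(0,0)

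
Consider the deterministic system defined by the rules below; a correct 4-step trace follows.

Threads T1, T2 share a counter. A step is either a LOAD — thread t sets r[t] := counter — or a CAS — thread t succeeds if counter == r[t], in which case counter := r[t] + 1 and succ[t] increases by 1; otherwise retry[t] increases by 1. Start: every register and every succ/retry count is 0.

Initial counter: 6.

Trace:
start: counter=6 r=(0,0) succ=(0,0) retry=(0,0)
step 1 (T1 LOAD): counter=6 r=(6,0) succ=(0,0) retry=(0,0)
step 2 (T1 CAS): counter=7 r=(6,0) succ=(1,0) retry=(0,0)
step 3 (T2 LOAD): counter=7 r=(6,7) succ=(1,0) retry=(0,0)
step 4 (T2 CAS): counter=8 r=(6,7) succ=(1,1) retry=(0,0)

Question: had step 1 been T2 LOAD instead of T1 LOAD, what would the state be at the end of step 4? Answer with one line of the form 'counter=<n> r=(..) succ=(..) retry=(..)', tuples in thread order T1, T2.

counter=7 r=(0,6) succ=(0,1) retry=(1,0)

(re-executing from step 1 with the substitution; state before step 1: counter=6 r=(0,0) succ=(0,0) retry=(0,0))
step 1 (T2 LOAD): counter=6 r=(0,6) succ=(0,0) retry=(0,0)
step 2 (T1 CAS): counter=6 r=(0,6) succ=(0,0) retry=(1,0)
step 3 (T2 LOAD): counter=6 r=(0,6) succ=(0,0) retry=(1,0)
step 4 (T2 CAS): counter=7 r=(0,6) succ=(0,1) retry=(1,0)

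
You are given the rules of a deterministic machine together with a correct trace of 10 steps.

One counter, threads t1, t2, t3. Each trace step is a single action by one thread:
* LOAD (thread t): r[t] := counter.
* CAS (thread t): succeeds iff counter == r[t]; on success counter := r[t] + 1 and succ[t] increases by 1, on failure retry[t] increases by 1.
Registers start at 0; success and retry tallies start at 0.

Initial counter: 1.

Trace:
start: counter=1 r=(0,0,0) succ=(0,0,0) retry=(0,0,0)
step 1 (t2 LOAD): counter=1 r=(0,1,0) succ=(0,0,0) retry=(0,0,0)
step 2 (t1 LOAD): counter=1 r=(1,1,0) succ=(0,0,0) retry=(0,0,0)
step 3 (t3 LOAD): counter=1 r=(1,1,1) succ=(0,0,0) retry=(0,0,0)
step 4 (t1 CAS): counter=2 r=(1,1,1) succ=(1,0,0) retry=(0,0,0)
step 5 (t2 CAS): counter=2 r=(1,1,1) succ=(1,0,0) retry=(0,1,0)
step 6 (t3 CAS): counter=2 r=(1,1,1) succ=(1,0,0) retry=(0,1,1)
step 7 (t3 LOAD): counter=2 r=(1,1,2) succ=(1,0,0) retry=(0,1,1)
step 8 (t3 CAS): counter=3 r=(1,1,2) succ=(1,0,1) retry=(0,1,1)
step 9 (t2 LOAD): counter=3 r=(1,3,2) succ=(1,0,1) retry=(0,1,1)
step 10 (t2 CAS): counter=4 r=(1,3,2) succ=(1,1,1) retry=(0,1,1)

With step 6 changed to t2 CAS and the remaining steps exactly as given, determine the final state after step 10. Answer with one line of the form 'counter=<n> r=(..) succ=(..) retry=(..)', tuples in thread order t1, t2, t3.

(re-executing from step 6 with the substitution; state before step 6: counter=2 r=(1,1,1) succ=(1,0,0) retry=(0,1,0))
step 6 (t2 CAS): counter=2 r=(1,1,1) succ=(1,0,0) retry=(0,2,0)
step 7 (t3 LOAD): counter=2 r=(1,1,2) succ=(1,0,0) retry=(0,2,0)
step 8 (t3 CAS): counter=3 r=(1,1,2) succ=(1,0,1) retry=(0,2,0)
step 9 (t2 LOAD): counter=3 r=(1,3,2) succ=(1,0,1) retry=(0,2,0)
step 10 (t2 CAS): counter=4 r=(1,3,2) succ=(1,1,1) retry=(0,2,0)

counter=4 r=(1,3,2) succ=(1,1,1) retry=(0,2,0)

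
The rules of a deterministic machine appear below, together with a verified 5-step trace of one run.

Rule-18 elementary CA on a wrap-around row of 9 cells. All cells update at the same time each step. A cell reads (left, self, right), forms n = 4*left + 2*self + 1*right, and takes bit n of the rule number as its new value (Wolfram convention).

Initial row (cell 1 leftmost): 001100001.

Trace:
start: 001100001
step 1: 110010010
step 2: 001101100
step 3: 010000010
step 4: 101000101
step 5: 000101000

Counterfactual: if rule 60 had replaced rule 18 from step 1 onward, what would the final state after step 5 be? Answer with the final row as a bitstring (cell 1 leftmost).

(re-executing steps 1..5 under rule 60; state before step 1: 001100001)
step 1: 101010001
step 2: 011111001
step 3: 110000101
step 4: 001000111
step 5: 101100100

101100100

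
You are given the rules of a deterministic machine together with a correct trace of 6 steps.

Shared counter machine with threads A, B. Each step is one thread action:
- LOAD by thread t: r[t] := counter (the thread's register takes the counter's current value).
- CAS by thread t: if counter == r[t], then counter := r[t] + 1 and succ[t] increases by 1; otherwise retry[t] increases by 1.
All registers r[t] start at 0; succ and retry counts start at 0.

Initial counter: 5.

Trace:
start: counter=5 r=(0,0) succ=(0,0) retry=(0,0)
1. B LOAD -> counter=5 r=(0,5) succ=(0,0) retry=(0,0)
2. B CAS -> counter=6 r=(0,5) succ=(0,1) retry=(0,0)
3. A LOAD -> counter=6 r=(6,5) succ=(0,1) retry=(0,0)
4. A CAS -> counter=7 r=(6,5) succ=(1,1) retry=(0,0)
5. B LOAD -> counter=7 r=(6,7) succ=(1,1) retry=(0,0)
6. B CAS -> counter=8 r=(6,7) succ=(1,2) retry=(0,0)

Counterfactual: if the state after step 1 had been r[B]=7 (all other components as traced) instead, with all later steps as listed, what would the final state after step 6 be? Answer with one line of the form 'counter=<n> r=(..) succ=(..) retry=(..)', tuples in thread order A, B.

counter=7 r=(5,6) succ=(1,1) retry=(0,1)

state after step 1 := counter=5 r=(0,7) succ=(0,0) retry=(0,0)
2. B CAS -> counter=5 r=(0,7) succ=(0,0) retry=(0,1)
3. A LOAD -> counter=5 r=(5,7) succ=(0,0) retry=(0,1)
4. A CAS -> counter=6 r=(5,7) succ=(1,0) retry=(0,1)
5. B LOAD -> counter=6 r=(5,6) succ=(1,0) retry=(0,1)
6. B CAS -> counter=7 r=(5,6) succ=(1,1) retry=(0,1)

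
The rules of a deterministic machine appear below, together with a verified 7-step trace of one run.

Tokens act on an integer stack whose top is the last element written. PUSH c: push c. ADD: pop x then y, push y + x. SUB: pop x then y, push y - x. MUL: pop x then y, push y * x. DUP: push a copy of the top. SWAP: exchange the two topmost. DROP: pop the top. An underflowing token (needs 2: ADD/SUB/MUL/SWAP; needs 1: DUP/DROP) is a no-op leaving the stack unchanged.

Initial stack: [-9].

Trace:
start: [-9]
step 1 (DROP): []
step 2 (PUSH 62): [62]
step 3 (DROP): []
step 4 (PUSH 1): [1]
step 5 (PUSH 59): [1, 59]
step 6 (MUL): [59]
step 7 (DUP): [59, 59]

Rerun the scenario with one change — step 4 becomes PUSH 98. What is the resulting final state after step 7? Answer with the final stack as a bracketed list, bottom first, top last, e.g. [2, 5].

[5782, 5782]

(re-executing from step 4 with the substitution; state before step 4: [])
step 4 (PUSH 98): [98]
step 5 (PUSH 59): [98, 59]
step 6 (MUL): [5782]
step 7 (DUP): [5782, 5782]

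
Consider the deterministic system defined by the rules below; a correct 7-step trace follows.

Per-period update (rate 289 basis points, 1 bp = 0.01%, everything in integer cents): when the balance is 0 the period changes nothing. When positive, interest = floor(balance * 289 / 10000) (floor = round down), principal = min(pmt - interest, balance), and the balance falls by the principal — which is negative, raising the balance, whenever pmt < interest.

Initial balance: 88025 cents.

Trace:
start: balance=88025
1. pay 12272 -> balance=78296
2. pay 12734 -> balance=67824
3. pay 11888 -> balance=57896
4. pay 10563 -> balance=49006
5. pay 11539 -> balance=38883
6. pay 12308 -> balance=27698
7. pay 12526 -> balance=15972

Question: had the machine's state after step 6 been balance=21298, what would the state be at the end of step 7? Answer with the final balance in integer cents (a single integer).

9387

state after step 6 := balance=21298
7. pay 12526 -> balance=9387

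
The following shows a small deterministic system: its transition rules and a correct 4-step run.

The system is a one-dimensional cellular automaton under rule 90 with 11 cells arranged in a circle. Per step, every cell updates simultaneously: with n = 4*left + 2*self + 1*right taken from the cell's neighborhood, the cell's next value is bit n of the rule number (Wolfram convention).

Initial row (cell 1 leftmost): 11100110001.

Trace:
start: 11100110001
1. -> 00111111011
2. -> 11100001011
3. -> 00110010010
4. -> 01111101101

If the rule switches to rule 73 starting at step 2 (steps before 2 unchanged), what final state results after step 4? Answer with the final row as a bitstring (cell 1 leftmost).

01101101011

(re-executing steps 2..4 under rule 73; state before step 2: 00111111011)
2. -> 00100001011
3. -> 00001100011
4. -> 01101101011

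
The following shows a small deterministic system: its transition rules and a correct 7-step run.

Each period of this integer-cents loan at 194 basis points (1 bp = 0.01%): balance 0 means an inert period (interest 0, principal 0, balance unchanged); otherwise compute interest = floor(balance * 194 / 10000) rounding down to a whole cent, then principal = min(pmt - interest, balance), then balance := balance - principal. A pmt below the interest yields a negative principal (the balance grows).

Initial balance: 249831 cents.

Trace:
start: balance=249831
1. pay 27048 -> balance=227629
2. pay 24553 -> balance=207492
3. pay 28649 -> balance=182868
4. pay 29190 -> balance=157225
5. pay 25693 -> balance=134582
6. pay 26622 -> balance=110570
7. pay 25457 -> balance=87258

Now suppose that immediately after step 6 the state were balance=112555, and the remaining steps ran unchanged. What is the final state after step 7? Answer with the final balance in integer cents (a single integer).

89281

state after step 6 := balance=112555
7. pay 25457 -> balance=89281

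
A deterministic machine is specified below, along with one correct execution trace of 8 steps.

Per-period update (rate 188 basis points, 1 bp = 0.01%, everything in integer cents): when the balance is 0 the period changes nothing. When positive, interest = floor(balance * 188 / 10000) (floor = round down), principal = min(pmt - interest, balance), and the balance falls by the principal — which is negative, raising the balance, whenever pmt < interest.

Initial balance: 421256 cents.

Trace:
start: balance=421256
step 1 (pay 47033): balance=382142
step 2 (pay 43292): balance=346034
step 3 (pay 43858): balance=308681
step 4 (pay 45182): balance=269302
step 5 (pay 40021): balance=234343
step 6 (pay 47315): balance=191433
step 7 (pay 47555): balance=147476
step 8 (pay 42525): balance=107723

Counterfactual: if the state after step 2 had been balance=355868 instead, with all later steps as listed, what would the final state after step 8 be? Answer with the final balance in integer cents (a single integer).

118721

state after step 2 := balance=355868
step 3 (pay 43858): balance=318700
step 4 (pay 45182): balance=279509
step 5 (pay 40021): balance=244742
step 6 (pay 47315): balance=202028
step 7 (pay 47555): balance=158271
step 8 (pay 42525): balance=118721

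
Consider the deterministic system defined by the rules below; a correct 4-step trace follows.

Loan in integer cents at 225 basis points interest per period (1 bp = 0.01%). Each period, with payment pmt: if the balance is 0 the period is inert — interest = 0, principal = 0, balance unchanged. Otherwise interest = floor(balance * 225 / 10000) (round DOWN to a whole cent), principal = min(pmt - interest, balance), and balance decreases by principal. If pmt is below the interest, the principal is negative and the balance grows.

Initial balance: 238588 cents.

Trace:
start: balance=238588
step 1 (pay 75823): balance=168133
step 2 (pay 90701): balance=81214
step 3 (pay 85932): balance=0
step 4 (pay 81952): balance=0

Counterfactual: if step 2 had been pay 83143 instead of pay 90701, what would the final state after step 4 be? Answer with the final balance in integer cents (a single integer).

(re-executing from step 2 with the substitution; state before step 2: balance=168133)
step 2 (pay 83143): balance=88772
step 3 (pay 85932): balance=4837
step 4 (pay 81952): balance=0

0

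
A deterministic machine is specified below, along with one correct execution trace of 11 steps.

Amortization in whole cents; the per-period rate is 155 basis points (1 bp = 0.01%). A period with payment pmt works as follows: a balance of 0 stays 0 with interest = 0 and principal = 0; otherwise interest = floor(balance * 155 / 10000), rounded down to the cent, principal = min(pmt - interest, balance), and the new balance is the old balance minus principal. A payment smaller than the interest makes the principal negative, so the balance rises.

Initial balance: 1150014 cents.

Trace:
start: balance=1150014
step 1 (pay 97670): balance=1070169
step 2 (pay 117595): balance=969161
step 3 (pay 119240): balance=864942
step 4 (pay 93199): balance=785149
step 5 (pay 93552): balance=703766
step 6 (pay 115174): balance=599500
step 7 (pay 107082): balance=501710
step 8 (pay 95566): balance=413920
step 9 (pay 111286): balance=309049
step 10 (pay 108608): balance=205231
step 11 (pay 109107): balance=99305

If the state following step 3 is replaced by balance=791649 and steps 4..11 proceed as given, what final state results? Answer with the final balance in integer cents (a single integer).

state after step 3 := balance=791649
step 4 (pay 93199): balance=710720
step 5 (pay 93552): balance=628184
step 6 (pay 115174): balance=522746
step 7 (pay 107082): balance=423766
step 8 (pay 95566): balance=334768
step 9 (pay 111286): balance=228670
step 10 (pay 108608): balance=123606
step 11 (pay 109107): balance=16414

16414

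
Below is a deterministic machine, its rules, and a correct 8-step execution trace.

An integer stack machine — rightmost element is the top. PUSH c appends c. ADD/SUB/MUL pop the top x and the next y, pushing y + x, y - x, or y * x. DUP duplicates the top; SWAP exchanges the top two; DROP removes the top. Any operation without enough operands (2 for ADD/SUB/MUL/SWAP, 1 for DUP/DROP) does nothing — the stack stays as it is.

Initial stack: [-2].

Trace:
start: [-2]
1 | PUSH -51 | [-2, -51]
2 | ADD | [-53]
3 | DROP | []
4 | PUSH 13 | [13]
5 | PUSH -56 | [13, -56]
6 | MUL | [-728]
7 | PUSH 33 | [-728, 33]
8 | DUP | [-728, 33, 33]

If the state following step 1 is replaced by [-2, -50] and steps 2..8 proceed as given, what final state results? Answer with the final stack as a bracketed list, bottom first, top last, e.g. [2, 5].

state after step 1 := [-2, -50]
2 | ADD | [-52]
3 | DROP | []
4 | PUSH 13 | [13]
5 | PUSH -56 | [13, -56]
6 | MUL | [-728]
7 | PUSH 33 | [-728, 33]
8 | DUP | [-728, 33, 33]

[-728, 33, 33]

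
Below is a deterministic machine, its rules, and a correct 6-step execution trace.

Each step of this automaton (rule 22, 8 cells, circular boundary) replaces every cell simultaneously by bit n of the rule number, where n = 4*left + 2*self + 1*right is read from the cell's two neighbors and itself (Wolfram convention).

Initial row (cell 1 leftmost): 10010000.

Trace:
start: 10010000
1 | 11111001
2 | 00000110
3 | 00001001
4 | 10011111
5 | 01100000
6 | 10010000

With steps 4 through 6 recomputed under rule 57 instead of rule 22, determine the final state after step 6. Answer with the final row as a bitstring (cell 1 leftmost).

(re-executing steps 4..6 under rule 57; state before step 4: 00001001)
4 | 11100100
5 | 10010010
6 | 01001001

01001001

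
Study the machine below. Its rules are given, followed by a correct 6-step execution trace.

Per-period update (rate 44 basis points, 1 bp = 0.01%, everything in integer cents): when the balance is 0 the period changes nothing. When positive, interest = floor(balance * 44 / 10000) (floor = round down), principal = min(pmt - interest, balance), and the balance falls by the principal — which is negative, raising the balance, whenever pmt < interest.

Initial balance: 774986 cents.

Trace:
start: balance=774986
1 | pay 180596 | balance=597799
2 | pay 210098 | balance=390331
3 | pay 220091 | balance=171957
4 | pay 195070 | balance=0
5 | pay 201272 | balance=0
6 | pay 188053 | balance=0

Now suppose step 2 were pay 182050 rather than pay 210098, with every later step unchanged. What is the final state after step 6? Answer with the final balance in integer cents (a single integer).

0

(re-executing from step 2 with the substitution; state before step 2: balance=597799)
2 | pay 182050 | balance=418379
3 | pay 220091 | balance=200128
4 | pay 195070 | balance=5938
5 | pay 201272 | balance=0
6 | pay 188053 | balance=0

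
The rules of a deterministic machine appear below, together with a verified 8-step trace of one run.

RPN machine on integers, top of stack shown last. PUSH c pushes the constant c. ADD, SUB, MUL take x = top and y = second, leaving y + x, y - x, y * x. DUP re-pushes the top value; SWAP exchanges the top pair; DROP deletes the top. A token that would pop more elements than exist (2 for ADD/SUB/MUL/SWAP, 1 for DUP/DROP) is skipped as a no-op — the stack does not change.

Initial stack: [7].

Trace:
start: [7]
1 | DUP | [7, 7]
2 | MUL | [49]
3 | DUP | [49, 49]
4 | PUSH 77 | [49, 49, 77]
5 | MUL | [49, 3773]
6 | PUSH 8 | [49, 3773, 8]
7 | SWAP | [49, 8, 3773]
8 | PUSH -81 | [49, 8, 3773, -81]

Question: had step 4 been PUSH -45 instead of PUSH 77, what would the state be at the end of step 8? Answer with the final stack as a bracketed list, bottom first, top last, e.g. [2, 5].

[49, 8, -2205, -81]

(re-executing from step 4 with the substitution; state before step 4: [49, 49])
4 | PUSH -45 | [49, 49, -45]
5 | MUL | [49, -2205]
6 | PUSH 8 | [49, -2205, 8]
7 | SWAP | [49, 8, -2205]
8 | PUSH -81 | [49, 8, -2205, -81]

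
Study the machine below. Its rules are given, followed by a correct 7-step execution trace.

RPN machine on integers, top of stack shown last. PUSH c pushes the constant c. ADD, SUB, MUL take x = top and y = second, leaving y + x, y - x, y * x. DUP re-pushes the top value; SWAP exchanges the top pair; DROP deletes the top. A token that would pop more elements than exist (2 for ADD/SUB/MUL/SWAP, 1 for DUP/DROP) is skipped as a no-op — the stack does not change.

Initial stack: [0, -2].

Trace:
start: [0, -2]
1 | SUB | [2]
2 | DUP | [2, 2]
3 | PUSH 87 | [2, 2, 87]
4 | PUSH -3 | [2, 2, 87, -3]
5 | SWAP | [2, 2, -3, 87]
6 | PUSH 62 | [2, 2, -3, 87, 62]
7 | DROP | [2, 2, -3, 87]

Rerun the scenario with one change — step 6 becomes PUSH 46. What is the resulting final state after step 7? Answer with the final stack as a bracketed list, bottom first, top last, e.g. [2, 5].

(re-executing from step 6 with the substitution; state before step 6: [2, 2, -3, 87])
6 | PUSH 46 | [2, 2, -3, 87, 46]
7 | DROP | [2, 2, -3, 87]

[2, 2, -3, 87]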